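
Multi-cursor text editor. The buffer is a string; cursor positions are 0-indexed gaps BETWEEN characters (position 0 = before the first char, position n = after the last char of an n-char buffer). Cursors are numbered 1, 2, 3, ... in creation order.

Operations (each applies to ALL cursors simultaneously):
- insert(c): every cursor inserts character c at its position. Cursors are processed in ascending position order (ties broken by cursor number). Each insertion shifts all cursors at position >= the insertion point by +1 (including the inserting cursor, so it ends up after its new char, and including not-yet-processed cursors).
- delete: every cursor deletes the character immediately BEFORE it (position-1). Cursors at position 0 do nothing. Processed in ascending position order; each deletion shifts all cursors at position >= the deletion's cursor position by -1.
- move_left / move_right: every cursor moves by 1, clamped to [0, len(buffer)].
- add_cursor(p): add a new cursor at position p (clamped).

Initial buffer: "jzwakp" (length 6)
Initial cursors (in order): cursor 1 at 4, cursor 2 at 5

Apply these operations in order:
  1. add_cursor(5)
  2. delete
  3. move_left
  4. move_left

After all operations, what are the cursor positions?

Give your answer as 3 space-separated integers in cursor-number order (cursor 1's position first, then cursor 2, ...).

After op 1 (add_cursor(5)): buffer="jzwakp" (len 6), cursors c1@4 c2@5 c3@5, authorship ......
After op 2 (delete): buffer="jzp" (len 3), cursors c1@2 c2@2 c3@2, authorship ...
After op 3 (move_left): buffer="jzp" (len 3), cursors c1@1 c2@1 c3@1, authorship ...
After op 4 (move_left): buffer="jzp" (len 3), cursors c1@0 c2@0 c3@0, authorship ...

Answer: 0 0 0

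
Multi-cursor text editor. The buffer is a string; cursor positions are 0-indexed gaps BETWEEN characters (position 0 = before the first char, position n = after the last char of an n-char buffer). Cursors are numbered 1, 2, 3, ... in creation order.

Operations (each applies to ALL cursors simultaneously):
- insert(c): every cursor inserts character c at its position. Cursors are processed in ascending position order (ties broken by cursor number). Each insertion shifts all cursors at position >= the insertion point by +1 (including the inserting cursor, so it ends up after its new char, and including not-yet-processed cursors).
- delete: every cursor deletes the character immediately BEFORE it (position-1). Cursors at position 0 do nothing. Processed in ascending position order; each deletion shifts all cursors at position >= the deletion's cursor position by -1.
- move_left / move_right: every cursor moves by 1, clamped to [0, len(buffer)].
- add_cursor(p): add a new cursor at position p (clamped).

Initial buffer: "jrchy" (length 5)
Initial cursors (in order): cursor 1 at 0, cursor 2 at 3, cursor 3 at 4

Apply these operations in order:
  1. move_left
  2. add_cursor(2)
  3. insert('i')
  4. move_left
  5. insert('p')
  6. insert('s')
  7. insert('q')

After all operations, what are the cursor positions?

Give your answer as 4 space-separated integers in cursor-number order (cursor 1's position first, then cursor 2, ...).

Answer: 3 13 18 13

Derivation:
After op 1 (move_left): buffer="jrchy" (len 5), cursors c1@0 c2@2 c3@3, authorship .....
After op 2 (add_cursor(2)): buffer="jrchy" (len 5), cursors c1@0 c2@2 c4@2 c3@3, authorship .....
After op 3 (insert('i')): buffer="ijriicihy" (len 9), cursors c1@1 c2@5 c4@5 c3@7, authorship 1..24.3..
After op 4 (move_left): buffer="ijriicihy" (len 9), cursors c1@0 c2@4 c4@4 c3@6, authorship 1..24.3..
After op 5 (insert('p')): buffer="pijrippicpihy" (len 13), cursors c1@1 c2@7 c4@7 c3@10, authorship 11..2244.33..
After op 6 (insert('s')): buffer="psijrippssicpsihy" (len 17), cursors c1@2 c2@10 c4@10 c3@14, authorship 111..224244.333..
After op 7 (insert('q')): buffer="psqijrippssqqicpsqihy" (len 21), cursors c1@3 c2@13 c4@13 c3@18, authorship 1111..22424244.3333..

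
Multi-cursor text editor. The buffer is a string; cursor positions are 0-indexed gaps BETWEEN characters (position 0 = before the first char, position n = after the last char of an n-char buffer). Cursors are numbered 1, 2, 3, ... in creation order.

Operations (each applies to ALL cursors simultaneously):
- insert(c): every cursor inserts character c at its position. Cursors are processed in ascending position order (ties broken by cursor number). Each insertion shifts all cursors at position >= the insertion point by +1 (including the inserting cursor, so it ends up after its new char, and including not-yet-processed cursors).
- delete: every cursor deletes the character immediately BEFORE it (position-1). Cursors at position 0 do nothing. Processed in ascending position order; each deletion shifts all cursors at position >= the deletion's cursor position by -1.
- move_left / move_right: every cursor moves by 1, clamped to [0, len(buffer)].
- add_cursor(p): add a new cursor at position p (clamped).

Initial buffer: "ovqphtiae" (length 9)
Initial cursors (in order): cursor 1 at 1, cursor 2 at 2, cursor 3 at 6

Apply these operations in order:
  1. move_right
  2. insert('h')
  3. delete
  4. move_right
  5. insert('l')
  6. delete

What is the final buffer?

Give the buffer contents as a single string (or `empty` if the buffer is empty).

After op 1 (move_right): buffer="ovqphtiae" (len 9), cursors c1@2 c2@3 c3@7, authorship .........
After op 2 (insert('h')): buffer="ovhqhphtihae" (len 12), cursors c1@3 c2@5 c3@10, authorship ..1.2....3..
After op 3 (delete): buffer="ovqphtiae" (len 9), cursors c1@2 c2@3 c3@7, authorship .........
After op 4 (move_right): buffer="ovqphtiae" (len 9), cursors c1@3 c2@4 c3@8, authorship .........
After op 5 (insert('l')): buffer="ovqlplhtiale" (len 12), cursors c1@4 c2@6 c3@11, authorship ...1.2....3.
After op 6 (delete): buffer="ovqphtiae" (len 9), cursors c1@3 c2@4 c3@8, authorship .........

Answer: ovqphtiae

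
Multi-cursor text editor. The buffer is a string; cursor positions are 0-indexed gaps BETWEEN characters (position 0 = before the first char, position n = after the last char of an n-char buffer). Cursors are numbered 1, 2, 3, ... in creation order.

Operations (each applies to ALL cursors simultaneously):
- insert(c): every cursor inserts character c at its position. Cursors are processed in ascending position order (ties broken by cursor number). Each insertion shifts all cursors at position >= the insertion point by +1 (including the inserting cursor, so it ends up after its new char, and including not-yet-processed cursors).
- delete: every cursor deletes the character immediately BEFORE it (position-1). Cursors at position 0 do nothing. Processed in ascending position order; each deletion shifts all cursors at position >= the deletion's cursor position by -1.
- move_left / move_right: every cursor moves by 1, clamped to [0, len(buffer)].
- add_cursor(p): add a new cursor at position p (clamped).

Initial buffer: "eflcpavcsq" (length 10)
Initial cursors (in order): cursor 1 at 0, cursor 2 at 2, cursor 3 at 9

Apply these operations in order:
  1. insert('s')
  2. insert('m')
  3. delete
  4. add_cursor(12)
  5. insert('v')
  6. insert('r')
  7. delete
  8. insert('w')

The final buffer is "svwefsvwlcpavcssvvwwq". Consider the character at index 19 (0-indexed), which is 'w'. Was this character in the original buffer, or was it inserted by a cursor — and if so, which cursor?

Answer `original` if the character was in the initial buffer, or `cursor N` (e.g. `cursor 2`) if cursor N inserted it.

Answer: cursor 4

Derivation:
After op 1 (insert('s')): buffer="sefslcpavcssq" (len 13), cursors c1@1 c2@4 c3@12, authorship 1..2.......3.
After op 2 (insert('m')): buffer="smefsmlcpavcssmq" (len 16), cursors c1@2 c2@6 c3@15, authorship 11..22.......33.
After op 3 (delete): buffer="sefslcpavcssq" (len 13), cursors c1@1 c2@4 c3@12, authorship 1..2.......3.
After op 4 (add_cursor(12)): buffer="sefslcpavcssq" (len 13), cursors c1@1 c2@4 c3@12 c4@12, authorship 1..2.......3.
After op 5 (insert('v')): buffer="svefsvlcpavcssvvq" (len 17), cursors c1@2 c2@6 c3@16 c4@16, authorship 11..22.......334.
After op 6 (insert('r')): buffer="svrefsvrlcpavcssvvrrq" (len 21), cursors c1@3 c2@8 c3@20 c4@20, authorship 111..222.......33434.
After op 7 (delete): buffer="svefsvlcpavcssvvq" (len 17), cursors c1@2 c2@6 c3@16 c4@16, authorship 11..22.......334.
After op 8 (insert('w')): buffer="svwefsvwlcpavcssvvwwq" (len 21), cursors c1@3 c2@8 c3@20 c4@20, authorship 111..222.......33434.
Authorship (.=original, N=cursor N): 1 1 1 . . 2 2 2 . . . . . . . 3 3 4 3 4 .
Index 19: author = 4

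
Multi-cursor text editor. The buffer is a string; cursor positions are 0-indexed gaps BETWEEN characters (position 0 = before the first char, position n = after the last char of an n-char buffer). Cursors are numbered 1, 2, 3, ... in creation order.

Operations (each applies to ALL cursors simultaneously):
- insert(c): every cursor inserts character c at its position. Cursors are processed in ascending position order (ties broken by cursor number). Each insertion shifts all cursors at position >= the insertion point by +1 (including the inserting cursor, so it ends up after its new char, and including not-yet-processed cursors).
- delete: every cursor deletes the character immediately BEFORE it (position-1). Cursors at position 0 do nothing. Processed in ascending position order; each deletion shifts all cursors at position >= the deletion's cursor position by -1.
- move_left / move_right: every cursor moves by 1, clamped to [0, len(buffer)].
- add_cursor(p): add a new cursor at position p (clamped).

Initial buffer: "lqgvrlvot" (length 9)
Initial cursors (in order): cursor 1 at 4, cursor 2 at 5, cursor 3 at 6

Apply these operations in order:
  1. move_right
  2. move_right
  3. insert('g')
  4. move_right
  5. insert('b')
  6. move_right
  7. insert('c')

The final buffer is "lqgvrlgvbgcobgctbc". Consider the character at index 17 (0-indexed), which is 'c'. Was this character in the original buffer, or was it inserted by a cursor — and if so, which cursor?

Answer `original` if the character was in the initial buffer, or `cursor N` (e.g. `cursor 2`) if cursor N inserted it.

After op 1 (move_right): buffer="lqgvrlvot" (len 9), cursors c1@5 c2@6 c3@7, authorship .........
After op 2 (move_right): buffer="lqgvrlvot" (len 9), cursors c1@6 c2@7 c3@8, authorship .........
After op 3 (insert('g')): buffer="lqgvrlgvgogt" (len 12), cursors c1@7 c2@9 c3@11, authorship ......1.2.3.
After op 4 (move_right): buffer="lqgvrlgvgogt" (len 12), cursors c1@8 c2@10 c3@12, authorship ......1.2.3.
After op 5 (insert('b')): buffer="lqgvrlgvbgobgtb" (len 15), cursors c1@9 c2@12 c3@15, authorship ......1.12.23.3
After op 6 (move_right): buffer="lqgvrlgvbgobgtb" (len 15), cursors c1@10 c2@13 c3@15, authorship ......1.12.23.3
After op 7 (insert('c')): buffer="lqgvrlgvbgcobgctbc" (len 18), cursors c1@11 c2@15 c3@18, authorship ......1.121.232.33
Authorship (.=original, N=cursor N): . . . . . . 1 . 1 2 1 . 2 3 2 . 3 3
Index 17: author = 3

Answer: cursor 3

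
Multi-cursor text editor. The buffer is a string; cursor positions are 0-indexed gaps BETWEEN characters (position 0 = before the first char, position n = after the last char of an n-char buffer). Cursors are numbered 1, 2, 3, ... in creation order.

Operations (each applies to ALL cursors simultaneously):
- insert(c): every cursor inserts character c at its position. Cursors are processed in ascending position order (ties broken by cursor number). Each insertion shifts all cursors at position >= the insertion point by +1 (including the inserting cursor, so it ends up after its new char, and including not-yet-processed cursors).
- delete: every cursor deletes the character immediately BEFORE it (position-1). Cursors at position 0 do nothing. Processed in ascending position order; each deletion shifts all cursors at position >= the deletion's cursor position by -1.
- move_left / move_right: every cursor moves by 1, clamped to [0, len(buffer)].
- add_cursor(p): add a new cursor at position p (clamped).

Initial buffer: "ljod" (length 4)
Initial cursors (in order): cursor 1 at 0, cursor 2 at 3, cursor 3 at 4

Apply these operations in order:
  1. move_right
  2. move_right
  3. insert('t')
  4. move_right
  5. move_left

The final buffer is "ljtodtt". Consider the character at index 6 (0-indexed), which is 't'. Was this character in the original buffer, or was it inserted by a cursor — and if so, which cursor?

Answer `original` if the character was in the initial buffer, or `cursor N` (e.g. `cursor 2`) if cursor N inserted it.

Answer: cursor 3

Derivation:
After op 1 (move_right): buffer="ljod" (len 4), cursors c1@1 c2@4 c3@4, authorship ....
After op 2 (move_right): buffer="ljod" (len 4), cursors c1@2 c2@4 c3@4, authorship ....
After op 3 (insert('t')): buffer="ljtodtt" (len 7), cursors c1@3 c2@7 c3@7, authorship ..1..23
After op 4 (move_right): buffer="ljtodtt" (len 7), cursors c1@4 c2@7 c3@7, authorship ..1..23
After op 5 (move_left): buffer="ljtodtt" (len 7), cursors c1@3 c2@6 c3@6, authorship ..1..23
Authorship (.=original, N=cursor N): . . 1 . . 2 3
Index 6: author = 3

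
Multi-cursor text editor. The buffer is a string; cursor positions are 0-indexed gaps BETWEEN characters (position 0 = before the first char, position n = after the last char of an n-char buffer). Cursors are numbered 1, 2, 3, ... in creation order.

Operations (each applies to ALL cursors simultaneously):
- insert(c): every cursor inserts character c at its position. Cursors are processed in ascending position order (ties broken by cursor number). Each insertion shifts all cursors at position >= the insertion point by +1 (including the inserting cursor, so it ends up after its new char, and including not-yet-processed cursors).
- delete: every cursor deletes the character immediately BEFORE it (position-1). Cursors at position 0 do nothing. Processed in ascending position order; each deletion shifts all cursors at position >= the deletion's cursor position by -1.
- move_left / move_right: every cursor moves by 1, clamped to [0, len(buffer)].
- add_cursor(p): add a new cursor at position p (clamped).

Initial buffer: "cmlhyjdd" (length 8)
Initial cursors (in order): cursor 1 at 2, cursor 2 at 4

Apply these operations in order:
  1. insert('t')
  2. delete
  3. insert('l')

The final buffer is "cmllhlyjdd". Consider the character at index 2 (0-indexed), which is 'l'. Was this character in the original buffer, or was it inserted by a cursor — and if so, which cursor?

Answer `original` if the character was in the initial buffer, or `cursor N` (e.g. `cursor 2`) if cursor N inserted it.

Answer: cursor 1

Derivation:
After op 1 (insert('t')): buffer="cmtlhtyjdd" (len 10), cursors c1@3 c2@6, authorship ..1..2....
After op 2 (delete): buffer="cmlhyjdd" (len 8), cursors c1@2 c2@4, authorship ........
After op 3 (insert('l')): buffer="cmllhlyjdd" (len 10), cursors c1@3 c2@6, authorship ..1..2....
Authorship (.=original, N=cursor N): . . 1 . . 2 . . . .
Index 2: author = 1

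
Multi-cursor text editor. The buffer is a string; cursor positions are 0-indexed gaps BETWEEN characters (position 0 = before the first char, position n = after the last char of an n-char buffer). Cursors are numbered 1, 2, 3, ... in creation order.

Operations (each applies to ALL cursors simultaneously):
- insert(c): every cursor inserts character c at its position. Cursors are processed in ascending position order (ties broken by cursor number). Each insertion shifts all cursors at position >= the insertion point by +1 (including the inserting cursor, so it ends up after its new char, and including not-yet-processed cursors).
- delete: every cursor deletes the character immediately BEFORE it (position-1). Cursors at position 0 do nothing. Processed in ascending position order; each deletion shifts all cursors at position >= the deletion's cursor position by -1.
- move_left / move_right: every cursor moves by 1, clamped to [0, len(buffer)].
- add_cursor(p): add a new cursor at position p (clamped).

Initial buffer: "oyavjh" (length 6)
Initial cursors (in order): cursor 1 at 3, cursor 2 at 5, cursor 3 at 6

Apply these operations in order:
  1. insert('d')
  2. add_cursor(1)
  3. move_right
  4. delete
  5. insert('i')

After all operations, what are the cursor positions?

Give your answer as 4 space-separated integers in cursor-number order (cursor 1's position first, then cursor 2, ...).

After op 1 (insert('d')): buffer="oyadvjdhd" (len 9), cursors c1@4 c2@7 c3@9, authorship ...1..2.3
After op 2 (add_cursor(1)): buffer="oyadvjdhd" (len 9), cursors c4@1 c1@4 c2@7 c3@9, authorship ...1..2.3
After op 3 (move_right): buffer="oyadvjdhd" (len 9), cursors c4@2 c1@5 c2@8 c3@9, authorship ...1..2.3
After op 4 (delete): buffer="oadjd" (len 5), cursors c4@1 c1@3 c2@5 c3@5, authorship ..1.2
After op 5 (insert('i')): buffer="oiadijdii" (len 9), cursors c4@2 c1@5 c2@9 c3@9, authorship .4.11.223

Answer: 5 9 9 2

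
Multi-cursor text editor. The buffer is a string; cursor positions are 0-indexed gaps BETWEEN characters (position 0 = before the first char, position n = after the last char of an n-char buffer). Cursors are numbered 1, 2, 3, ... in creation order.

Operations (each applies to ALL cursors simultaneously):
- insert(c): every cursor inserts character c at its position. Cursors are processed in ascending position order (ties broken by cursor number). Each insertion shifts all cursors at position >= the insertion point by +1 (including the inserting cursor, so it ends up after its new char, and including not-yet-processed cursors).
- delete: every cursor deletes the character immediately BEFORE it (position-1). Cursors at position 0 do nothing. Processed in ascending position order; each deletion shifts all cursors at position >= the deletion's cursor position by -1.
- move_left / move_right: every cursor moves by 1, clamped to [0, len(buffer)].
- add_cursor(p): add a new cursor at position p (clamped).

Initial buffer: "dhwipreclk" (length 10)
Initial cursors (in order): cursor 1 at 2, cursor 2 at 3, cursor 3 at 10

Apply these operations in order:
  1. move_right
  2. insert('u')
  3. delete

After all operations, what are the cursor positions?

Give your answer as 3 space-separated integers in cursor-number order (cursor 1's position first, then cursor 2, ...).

Answer: 3 4 10

Derivation:
After op 1 (move_right): buffer="dhwipreclk" (len 10), cursors c1@3 c2@4 c3@10, authorship ..........
After op 2 (insert('u')): buffer="dhwuiupreclku" (len 13), cursors c1@4 c2@6 c3@13, authorship ...1.2......3
After op 3 (delete): buffer="dhwipreclk" (len 10), cursors c1@3 c2@4 c3@10, authorship ..........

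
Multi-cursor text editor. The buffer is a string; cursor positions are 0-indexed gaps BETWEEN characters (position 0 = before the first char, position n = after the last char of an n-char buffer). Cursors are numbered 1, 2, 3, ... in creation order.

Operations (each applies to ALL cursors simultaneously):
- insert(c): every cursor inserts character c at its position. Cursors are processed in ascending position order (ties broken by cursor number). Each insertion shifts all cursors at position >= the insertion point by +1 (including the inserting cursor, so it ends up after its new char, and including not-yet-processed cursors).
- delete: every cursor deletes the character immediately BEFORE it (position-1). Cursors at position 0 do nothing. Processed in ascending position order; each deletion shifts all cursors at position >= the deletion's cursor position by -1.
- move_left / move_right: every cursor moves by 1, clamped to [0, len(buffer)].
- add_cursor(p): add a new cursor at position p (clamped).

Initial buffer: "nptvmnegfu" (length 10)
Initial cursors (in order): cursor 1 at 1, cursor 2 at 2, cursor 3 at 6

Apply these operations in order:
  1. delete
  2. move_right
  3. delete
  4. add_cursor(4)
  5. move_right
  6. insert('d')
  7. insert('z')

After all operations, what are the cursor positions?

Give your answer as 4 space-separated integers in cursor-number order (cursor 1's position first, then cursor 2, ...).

Answer: 5 5 9 13

Derivation:
After op 1 (delete): buffer="tvmegfu" (len 7), cursors c1@0 c2@0 c3@3, authorship .......
After op 2 (move_right): buffer="tvmegfu" (len 7), cursors c1@1 c2@1 c3@4, authorship .......
After op 3 (delete): buffer="vmgfu" (len 5), cursors c1@0 c2@0 c3@2, authorship .....
After op 4 (add_cursor(4)): buffer="vmgfu" (len 5), cursors c1@0 c2@0 c3@2 c4@4, authorship .....
After op 5 (move_right): buffer="vmgfu" (len 5), cursors c1@1 c2@1 c3@3 c4@5, authorship .....
After op 6 (insert('d')): buffer="vddmgdfud" (len 9), cursors c1@3 c2@3 c3@6 c4@9, authorship .12..3..4
After op 7 (insert('z')): buffer="vddzzmgdzfudz" (len 13), cursors c1@5 c2@5 c3@9 c4@13, authorship .1212..33..44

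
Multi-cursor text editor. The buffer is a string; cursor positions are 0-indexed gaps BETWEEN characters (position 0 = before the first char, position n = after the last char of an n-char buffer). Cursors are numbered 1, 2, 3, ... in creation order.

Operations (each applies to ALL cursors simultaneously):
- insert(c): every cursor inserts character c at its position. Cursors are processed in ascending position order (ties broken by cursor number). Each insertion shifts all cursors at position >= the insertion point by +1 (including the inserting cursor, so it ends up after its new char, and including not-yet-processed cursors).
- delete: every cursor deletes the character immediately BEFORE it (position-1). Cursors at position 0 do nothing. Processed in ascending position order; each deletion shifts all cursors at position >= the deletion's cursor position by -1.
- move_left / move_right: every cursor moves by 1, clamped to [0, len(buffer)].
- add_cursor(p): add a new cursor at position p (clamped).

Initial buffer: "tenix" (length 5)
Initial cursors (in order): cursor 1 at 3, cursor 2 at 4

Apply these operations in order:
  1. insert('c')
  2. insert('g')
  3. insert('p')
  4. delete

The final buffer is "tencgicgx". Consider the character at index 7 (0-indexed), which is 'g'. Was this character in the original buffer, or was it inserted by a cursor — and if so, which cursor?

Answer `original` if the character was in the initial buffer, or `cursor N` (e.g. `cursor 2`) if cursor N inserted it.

Answer: cursor 2

Derivation:
After op 1 (insert('c')): buffer="tencicx" (len 7), cursors c1@4 c2@6, authorship ...1.2.
After op 2 (insert('g')): buffer="tencgicgx" (len 9), cursors c1@5 c2@8, authorship ...11.22.
After op 3 (insert('p')): buffer="tencgpicgpx" (len 11), cursors c1@6 c2@10, authorship ...111.222.
After op 4 (delete): buffer="tencgicgx" (len 9), cursors c1@5 c2@8, authorship ...11.22.
Authorship (.=original, N=cursor N): . . . 1 1 . 2 2 .
Index 7: author = 2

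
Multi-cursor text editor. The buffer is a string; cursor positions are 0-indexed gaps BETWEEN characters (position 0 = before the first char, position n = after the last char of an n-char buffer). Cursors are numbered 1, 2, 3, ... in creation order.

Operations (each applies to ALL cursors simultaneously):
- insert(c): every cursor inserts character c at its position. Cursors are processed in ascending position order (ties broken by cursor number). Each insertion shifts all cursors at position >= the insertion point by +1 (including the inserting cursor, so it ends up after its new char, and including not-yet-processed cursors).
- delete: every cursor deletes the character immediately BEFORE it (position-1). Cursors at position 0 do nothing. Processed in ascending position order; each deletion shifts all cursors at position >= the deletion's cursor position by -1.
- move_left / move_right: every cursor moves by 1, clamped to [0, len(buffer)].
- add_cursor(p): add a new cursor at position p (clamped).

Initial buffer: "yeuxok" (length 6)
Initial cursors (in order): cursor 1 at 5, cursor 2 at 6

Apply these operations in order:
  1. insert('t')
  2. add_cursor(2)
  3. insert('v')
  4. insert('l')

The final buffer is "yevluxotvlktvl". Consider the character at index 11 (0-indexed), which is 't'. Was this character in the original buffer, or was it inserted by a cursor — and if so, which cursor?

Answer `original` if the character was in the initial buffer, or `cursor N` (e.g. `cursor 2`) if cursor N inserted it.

After op 1 (insert('t')): buffer="yeuxotkt" (len 8), cursors c1@6 c2@8, authorship .....1.2
After op 2 (add_cursor(2)): buffer="yeuxotkt" (len 8), cursors c3@2 c1@6 c2@8, authorship .....1.2
After op 3 (insert('v')): buffer="yevuxotvktv" (len 11), cursors c3@3 c1@8 c2@11, authorship ..3...11.22
After op 4 (insert('l')): buffer="yevluxotvlktvl" (len 14), cursors c3@4 c1@10 c2@14, authorship ..33...111.222
Authorship (.=original, N=cursor N): . . 3 3 . . . 1 1 1 . 2 2 2
Index 11: author = 2

Answer: cursor 2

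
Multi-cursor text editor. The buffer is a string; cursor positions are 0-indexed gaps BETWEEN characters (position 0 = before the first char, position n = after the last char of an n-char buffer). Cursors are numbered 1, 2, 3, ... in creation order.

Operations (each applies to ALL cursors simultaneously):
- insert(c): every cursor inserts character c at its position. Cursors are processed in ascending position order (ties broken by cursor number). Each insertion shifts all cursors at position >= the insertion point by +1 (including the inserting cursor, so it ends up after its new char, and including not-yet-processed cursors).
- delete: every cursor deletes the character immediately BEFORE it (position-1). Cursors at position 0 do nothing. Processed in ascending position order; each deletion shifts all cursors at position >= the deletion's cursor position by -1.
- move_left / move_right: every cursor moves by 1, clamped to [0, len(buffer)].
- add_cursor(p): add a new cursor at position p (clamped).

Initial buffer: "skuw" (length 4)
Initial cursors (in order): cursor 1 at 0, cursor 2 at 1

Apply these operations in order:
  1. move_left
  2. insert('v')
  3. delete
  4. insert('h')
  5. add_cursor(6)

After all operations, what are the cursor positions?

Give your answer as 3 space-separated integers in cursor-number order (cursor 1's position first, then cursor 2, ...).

Answer: 2 2 6

Derivation:
After op 1 (move_left): buffer="skuw" (len 4), cursors c1@0 c2@0, authorship ....
After op 2 (insert('v')): buffer="vvskuw" (len 6), cursors c1@2 c2@2, authorship 12....
After op 3 (delete): buffer="skuw" (len 4), cursors c1@0 c2@0, authorship ....
After op 4 (insert('h')): buffer="hhskuw" (len 6), cursors c1@2 c2@2, authorship 12....
After op 5 (add_cursor(6)): buffer="hhskuw" (len 6), cursors c1@2 c2@2 c3@6, authorship 12....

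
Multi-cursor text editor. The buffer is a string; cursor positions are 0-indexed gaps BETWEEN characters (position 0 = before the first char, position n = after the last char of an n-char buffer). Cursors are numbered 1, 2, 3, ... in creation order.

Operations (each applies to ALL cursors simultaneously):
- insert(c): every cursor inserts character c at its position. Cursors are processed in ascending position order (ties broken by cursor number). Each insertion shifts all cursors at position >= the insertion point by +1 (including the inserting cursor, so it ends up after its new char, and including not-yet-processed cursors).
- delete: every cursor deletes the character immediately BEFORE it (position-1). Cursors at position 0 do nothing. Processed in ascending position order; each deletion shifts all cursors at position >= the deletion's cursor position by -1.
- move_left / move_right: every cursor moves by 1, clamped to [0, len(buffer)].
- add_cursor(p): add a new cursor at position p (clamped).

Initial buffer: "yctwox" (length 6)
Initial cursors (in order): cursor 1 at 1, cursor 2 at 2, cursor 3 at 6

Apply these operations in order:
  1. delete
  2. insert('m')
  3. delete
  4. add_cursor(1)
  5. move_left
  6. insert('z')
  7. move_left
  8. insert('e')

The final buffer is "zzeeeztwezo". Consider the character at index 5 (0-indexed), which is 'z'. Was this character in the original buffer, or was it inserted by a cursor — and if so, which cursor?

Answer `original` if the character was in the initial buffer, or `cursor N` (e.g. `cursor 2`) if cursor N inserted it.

Answer: cursor 4

Derivation:
After op 1 (delete): buffer="two" (len 3), cursors c1@0 c2@0 c3@3, authorship ...
After op 2 (insert('m')): buffer="mmtwom" (len 6), cursors c1@2 c2@2 c3@6, authorship 12...3
After op 3 (delete): buffer="two" (len 3), cursors c1@0 c2@0 c3@3, authorship ...
After op 4 (add_cursor(1)): buffer="two" (len 3), cursors c1@0 c2@0 c4@1 c3@3, authorship ...
After op 5 (move_left): buffer="two" (len 3), cursors c1@0 c2@0 c4@0 c3@2, authorship ...
After op 6 (insert('z')): buffer="zzztwzo" (len 7), cursors c1@3 c2@3 c4@3 c3@6, authorship 124..3.
After op 7 (move_left): buffer="zzztwzo" (len 7), cursors c1@2 c2@2 c4@2 c3@5, authorship 124..3.
After op 8 (insert('e')): buffer="zzeeeztwezo" (len 11), cursors c1@5 c2@5 c4@5 c3@9, authorship 121244..33.
Authorship (.=original, N=cursor N): 1 2 1 2 4 4 . . 3 3 .
Index 5: author = 4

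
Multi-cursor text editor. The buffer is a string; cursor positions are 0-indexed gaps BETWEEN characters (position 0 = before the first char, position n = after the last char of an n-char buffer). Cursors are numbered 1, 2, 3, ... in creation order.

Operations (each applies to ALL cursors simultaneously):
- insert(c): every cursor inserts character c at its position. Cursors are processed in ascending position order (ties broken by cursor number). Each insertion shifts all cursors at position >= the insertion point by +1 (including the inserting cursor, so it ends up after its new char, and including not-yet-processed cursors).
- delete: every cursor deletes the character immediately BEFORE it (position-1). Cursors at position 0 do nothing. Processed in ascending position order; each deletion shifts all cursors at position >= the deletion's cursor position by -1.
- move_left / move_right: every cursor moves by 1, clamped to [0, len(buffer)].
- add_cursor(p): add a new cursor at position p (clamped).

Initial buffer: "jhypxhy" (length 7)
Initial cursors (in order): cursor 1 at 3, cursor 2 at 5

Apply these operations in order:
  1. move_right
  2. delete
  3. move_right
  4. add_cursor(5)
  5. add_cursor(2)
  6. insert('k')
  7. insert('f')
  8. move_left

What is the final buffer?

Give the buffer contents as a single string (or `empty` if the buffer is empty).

Answer: jhkfyxkfykkff

Derivation:
After op 1 (move_right): buffer="jhypxhy" (len 7), cursors c1@4 c2@6, authorship .......
After op 2 (delete): buffer="jhyxy" (len 5), cursors c1@3 c2@4, authorship .....
After op 3 (move_right): buffer="jhyxy" (len 5), cursors c1@4 c2@5, authorship .....
After op 4 (add_cursor(5)): buffer="jhyxy" (len 5), cursors c1@4 c2@5 c3@5, authorship .....
After op 5 (add_cursor(2)): buffer="jhyxy" (len 5), cursors c4@2 c1@4 c2@5 c3@5, authorship .....
After op 6 (insert('k')): buffer="jhkyxkykk" (len 9), cursors c4@3 c1@6 c2@9 c3@9, authorship ..4..1.23
After op 7 (insert('f')): buffer="jhkfyxkfykkff" (len 13), cursors c4@4 c1@8 c2@13 c3@13, authorship ..44..11.2323
After op 8 (move_left): buffer="jhkfyxkfykkff" (len 13), cursors c4@3 c1@7 c2@12 c3@12, authorship ..44..11.2323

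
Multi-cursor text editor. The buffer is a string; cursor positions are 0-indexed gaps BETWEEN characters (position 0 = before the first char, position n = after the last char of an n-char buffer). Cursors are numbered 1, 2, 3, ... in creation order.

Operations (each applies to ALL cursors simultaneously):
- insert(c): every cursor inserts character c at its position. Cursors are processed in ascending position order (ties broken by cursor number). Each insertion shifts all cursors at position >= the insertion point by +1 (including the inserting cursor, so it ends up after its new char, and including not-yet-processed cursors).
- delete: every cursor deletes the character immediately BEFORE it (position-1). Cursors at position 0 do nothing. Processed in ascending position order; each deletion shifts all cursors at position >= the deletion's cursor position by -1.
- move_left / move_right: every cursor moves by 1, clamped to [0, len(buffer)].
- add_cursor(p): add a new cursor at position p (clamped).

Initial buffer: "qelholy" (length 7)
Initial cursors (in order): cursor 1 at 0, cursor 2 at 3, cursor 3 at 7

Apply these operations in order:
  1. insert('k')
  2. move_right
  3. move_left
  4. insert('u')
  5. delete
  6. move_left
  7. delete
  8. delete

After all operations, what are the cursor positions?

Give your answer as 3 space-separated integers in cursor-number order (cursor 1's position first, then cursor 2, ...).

After op 1 (insert('k')): buffer="kqelkholyk" (len 10), cursors c1@1 c2@5 c3@10, authorship 1...2....3
After op 2 (move_right): buffer="kqelkholyk" (len 10), cursors c1@2 c2@6 c3@10, authorship 1...2....3
After op 3 (move_left): buffer="kqelkholyk" (len 10), cursors c1@1 c2@5 c3@9, authorship 1...2....3
After op 4 (insert('u')): buffer="kuqelkuholyuk" (len 13), cursors c1@2 c2@7 c3@12, authorship 11...22....33
After op 5 (delete): buffer="kqelkholyk" (len 10), cursors c1@1 c2@5 c3@9, authorship 1...2....3
After op 6 (move_left): buffer="kqelkholyk" (len 10), cursors c1@0 c2@4 c3@8, authorship 1...2....3
After op 7 (delete): buffer="kqekhoyk" (len 8), cursors c1@0 c2@3 c3@6, authorship 1..2...3
After op 8 (delete): buffer="kqkhyk" (len 6), cursors c1@0 c2@2 c3@4, authorship 1.2..3

Answer: 0 2 4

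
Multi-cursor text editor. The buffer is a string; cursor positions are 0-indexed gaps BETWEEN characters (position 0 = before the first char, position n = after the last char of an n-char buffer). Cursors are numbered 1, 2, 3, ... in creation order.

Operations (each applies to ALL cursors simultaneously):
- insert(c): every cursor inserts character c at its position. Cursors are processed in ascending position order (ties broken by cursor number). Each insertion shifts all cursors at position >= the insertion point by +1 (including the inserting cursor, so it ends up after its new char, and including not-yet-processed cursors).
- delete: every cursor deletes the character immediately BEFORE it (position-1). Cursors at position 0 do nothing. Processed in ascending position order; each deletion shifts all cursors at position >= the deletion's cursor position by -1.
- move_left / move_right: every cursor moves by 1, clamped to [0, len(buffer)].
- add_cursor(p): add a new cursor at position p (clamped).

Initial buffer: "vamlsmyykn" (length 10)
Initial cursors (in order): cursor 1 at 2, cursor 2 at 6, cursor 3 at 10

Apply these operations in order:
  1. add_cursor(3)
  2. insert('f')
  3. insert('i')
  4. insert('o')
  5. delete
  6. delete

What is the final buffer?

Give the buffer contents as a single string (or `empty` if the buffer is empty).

After op 1 (add_cursor(3)): buffer="vamlsmyykn" (len 10), cursors c1@2 c4@3 c2@6 c3@10, authorship ..........
After op 2 (insert('f')): buffer="vafmflsmfyyknf" (len 14), cursors c1@3 c4@5 c2@9 c3@14, authorship ..1.4...2....3
After op 3 (insert('i')): buffer="vafimfilsmfiyyknfi" (len 18), cursors c1@4 c4@7 c2@12 c3@18, authorship ..11.44...22....33
After op 4 (insert('o')): buffer="vafiomfiolsmfioyyknfio" (len 22), cursors c1@5 c4@9 c2@15 c3@22, authorship ..111.444...222....333
After op 5 (delete): buffer="vafimfilsmfiyyknfi" (len 18), cursors c1@4 c4@7 c2@12 c3@18, authorship ..11.44...22....33
After op 6 (delete): buffer="vafmflsmfyyknf" (len 14), cursors c1@3 c4@5 c2@9 c3@14, authorship ..1.4...2....3

Answer: vafmflsmfyyknf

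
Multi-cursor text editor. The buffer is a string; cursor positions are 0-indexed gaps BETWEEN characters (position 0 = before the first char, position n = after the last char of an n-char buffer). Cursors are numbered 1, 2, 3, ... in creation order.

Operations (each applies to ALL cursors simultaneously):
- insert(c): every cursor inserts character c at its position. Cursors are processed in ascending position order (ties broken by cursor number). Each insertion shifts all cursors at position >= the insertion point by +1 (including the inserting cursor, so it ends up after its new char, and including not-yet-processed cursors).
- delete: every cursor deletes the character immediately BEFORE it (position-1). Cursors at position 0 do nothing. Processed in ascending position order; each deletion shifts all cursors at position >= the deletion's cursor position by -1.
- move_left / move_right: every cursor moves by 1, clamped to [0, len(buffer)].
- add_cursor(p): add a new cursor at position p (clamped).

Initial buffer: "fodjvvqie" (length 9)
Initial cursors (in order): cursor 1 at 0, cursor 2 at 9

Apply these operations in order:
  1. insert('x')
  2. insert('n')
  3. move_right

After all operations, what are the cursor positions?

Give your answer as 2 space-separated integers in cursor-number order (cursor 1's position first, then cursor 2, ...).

After op 1 (insert('x')): buffer="xfodjvvqiex" (len 11), cursors c1@1 c2@11, authorship 1.........2
After op 2 (insert('n')): buffer="xnfodjvvqiexn" (len 13), cursors c1@2 c2@13, authorship 11.........22
After op 3 (move_right): buffer="xnfodjvvqiexn" (len 13), cursors c1@3 c2@13, authorship 11.........22

Answer: 3 13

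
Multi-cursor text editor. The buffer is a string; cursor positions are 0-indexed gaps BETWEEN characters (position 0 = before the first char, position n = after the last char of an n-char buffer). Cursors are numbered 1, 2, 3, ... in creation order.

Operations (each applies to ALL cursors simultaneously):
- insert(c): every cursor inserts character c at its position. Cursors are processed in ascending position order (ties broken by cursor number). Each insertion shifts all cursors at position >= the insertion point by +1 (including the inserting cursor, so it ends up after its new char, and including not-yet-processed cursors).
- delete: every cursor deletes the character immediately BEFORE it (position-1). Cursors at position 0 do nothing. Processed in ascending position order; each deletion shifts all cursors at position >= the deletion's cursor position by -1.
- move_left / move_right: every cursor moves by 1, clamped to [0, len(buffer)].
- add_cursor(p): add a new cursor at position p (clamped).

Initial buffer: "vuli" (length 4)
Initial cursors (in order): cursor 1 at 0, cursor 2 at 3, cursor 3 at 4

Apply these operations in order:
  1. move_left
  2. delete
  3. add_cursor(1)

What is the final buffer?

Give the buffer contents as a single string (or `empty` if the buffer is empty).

Answer: vi

Derivation:
After op 1 (move_left): buffer="vuli" (len 4), cursors c1@0 c2@2 c3@3, authorship ....
After op 2 (delete): buffer="vi" (len 2), cursors c1@0 c2@1 c3@1, authorship ..
After op 3 (add_cursor(1)): buffer="vi" (len 2), cursors c1@0 c2@1 c3@1 c4@1, authorship ..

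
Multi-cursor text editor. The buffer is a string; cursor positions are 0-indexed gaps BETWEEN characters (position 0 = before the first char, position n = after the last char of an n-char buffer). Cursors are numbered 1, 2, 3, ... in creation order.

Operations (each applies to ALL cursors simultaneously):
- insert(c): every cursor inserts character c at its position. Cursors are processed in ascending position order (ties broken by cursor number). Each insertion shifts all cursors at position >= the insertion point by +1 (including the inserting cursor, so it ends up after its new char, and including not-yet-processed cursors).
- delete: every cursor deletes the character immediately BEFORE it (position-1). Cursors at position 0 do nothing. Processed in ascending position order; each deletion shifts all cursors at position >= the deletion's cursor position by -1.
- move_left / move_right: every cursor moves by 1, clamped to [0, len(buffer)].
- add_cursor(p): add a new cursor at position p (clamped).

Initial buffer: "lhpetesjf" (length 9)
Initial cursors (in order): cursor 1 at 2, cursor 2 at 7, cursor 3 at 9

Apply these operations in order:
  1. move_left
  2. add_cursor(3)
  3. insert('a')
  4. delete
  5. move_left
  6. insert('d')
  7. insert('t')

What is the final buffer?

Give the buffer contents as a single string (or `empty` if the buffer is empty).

After op 1 (move_left): buffer="lhpetesjf" (len 9), cursors c1@1 c2@6 c3@8, authorship .........
After op 2 (add_cursor(3)): buffer="lhpetesjf" (len 9), cursors c1@1 c4@3 c2@6 c3@8, authorship .........
After op 3 (insert('a')): buffer="lahpaeteasjaf" (len 13), cursors c1@2 c4@5 c2@9 c3@12, authorship .1..4...2..3.
After op 4 (delete): buffer="lhpetesjf" (len 9), cursors c1@1 c4@3 c2@6 c3@8, authorship .........
After op 5 (move_left): buffer="lhpetesjf" (len 9), cursors c1@0 c4@2 c2@5 c3@7, authorship .........
After op 6 (insert('d')): buffer="dlhdpetdesdjf" (len 13), cursors c1@1 c4@4 c2@8 c3@11, authorship 1..4...2..3..
After op 7 (insert('t')): buffer="dtlhdtpetdtesdtjf" (len 17), cursors c1@2 c4@6 c2@11 c3@15, authorship 11..44...22..33..

Answer: dtlhdtpetdtesdtjf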